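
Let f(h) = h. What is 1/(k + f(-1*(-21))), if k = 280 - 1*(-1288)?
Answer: 1/1589 ≈ 0.00062933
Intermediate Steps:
k = 1568 (k = 280 + 1288 = 1568)
1/(k + f(-1*(-21))) = 1/(1568 - 1*(-21)) = 1/(1568 + 21) = 1/1589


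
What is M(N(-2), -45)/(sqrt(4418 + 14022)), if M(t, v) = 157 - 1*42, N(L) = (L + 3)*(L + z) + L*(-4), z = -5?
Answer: 23*sqrt(4610)/1844 ≈ 0.84687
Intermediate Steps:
N(L) = -4*L + (-5 + L)*(3 + L) (N(L) = (L + 3)*(L - 5) + L*(-4) = (3 + L)*(-5 + L) - 4*L = (-5 + L)*(3 + L) - 4*L = -4*L + (-5 + L)*(3 + L))
M(t, v) = 115 (M(t, v) = 157 - 42 = 115)
M(N(-2), -45)/(sqrt(4418 + 14022)) = 115/(sqrt(4418 + 14022)) = 115/(sqrt(18440)) = 115/((2*sqrt(4610))) = 115*(sqrt(4610)/9220) = 23*sqrt(4610)/1844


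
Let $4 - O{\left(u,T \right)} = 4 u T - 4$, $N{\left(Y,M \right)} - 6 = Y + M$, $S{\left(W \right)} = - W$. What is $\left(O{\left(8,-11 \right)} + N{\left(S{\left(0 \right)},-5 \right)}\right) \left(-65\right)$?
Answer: $-23465$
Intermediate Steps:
$N{\left(Y,M \right)} = 6 + M + Y$ ($N{\left(Y,M \right)} = 6 + \left(Y + M\right) = 6 + \left(M + Y\right) = 6 + M + Y$)
$O{\left(u,T \right)} = 8 - 4 T u$ ($O{\left(u,T \right)} = 4 - \left(4 u T - 4\right) = 4 - \left(4 T u - 4\right) = 4 - \left(-4 + 4 T u\right) = 8 - 4 T u$)
$\left(O{\left(8,-11 \right)} + N{\left(S{\left(0 \right)},-5 \right)}\right) \left(-65\right) = \left(\left(8 - \left(-44\right) 8\right) - -1\right) \left(-65\right) = \left(\left(8 + 352\right) + \left(6 - 5 + 0\right)\right) \left(-65\right) = \left(360 + 1\right) \left(-65\right) = 361 \left(-65\right) = -23465$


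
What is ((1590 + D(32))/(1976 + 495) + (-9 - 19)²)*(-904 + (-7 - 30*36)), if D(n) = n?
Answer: -3860322026/2471 ≈ -1.5623e+6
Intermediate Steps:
((1590 + D(32))/(1976 + 495) + (-9 - 19)²)*(-904 + (-7 - 30*36)) = ((1590 + 32)/(1976 + 495) + (-9 - 19)²)*(-904 + (-7 - 30*36)) = (1622/2471 + (-28)²)*(-904 + (-7 - 1080)) = (1622*(1/2471) + 784)*(-904 - 1087) = (1622/2471 + 784)*(-1991) = (1938886/2471)*(-1991) = -3860322026/2471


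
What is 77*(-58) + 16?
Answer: -4450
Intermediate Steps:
77*(-58) + 16 = -4466 + 16 = -4450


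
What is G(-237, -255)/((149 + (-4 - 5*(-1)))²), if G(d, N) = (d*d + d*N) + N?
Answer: 38783/7500 ≈ 5.1711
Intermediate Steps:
G(d, N) = N + d² + N*d (G(d, N) = (d² + N*d) + N = N + d² + N*d)
G(-237, -255)/((149 + (-4 - 5*(-1)))²) = (-255 + (-237)² - 255*(-237))/((149 + (-4 - 5*(-1)))²) = (-255 + 56169 + 60435)/((149 + (-4 + 5))²) = 116349/((149 + 1)²) = 116349/(150²) = 116349/22500 = 116349*(1/22500) = 38783/7500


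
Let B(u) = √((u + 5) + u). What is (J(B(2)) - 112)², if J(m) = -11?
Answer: 15129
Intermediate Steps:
B(u) = √(5 + 2*u) (B(u) = √((5 + u) + u) = √(5 + 2*u))
(J(B(2)) - 112)² = (-11 - 112)² = (-123)² = 15129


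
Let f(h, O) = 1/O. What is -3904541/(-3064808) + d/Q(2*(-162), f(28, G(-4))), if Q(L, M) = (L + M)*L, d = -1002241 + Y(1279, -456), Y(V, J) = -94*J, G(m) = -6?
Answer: -1265106181693/160948392120 ≈ -7.8603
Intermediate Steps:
d = -959377 (d = -1002241 - 94*(-456) = -1002241 + 42864 = -959377)
Q(L, M) = L*(L + M)
-3904541/(-3064808) + d/Q(2*(-162), f(28, G(-4))) = -3904541/(-3064808) - 959377*(-1/(324*(2*(-162) + 1/(-6)))) = -3904541*(-1/3064808) - 959377*(-1/(324*(-324 - ⅙))) = 3904541/3064808 - 959377/((-324*(-1945/6))) = 3904541/3064808 - 959377/105030 = -1265106181693/160948392120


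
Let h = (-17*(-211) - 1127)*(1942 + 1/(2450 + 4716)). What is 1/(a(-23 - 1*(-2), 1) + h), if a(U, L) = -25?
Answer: 3583/17117049215 ≈ 2.0932e-7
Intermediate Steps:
h = 17117138790/3583 (h = (3587 - 1127)*(1942 + 1/7166) = 2460*(1942 + 1/7166) = 2460*(13916373/7166) = 17117138790/3583 ≈ 4.7773e+6)
1/(a(-23 - 1*(-2), 1) + h) = 1/(-25 + 17117138790/3583) = 1/(17117049215/3583) = 3583/17117049215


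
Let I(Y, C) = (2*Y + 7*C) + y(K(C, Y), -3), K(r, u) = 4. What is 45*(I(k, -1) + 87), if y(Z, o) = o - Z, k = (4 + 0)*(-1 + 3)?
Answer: 4005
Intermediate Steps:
k = 8 (k = 4*2 = 8)
I(Y, C) = -7 + 2*Y + 7*C (I(Y, C) = (2*Y + 7*C) + (-3 - 1*4) = (2*Y + 7*C) + (-3 - 4) = (2*Y + 7*C) - 7 = -7 + 2*Y + 7*C)
45*(I(k, -1) + 87) = 45*((-7 + 2*8 + 7*(-1)) + 87) = 45*((-7 + 16 - 7) + 87) = 45*(2 + 87) = 45*89 = 4005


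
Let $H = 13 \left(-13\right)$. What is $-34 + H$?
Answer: $-203$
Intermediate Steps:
$H = -169$
$-34 + H = -34 - 169 = -203$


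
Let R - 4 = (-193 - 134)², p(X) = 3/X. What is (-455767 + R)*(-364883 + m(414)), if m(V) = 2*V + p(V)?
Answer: 2920879464871/23 ≈ 1.2699e+11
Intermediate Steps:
m(V) = 2*V + 3/V
R = 106933 (R = 4 + (-193 - 134)² = 4 + (-327)² = 4 + 106929 = 106933)
(-455767 + R)*(-364883 + m(414)) = (-455767 + 106933)*(-364883 + (2*414 + 3/414)) = -348834*(-364883 + (828 + 3*(1/414))) = -348834*(-364883 + (828 + 1/138)) = -348834*(-364883 + 114265/138) = -348834*(-50239589/138) = 2920879464871/23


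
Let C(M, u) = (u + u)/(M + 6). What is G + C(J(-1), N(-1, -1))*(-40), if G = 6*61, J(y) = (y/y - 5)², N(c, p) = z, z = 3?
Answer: 3906/11 ≈ 355.09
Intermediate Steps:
N(c, p) = 3
J(y) = 16 (J(y) = (1 - 5)² = (-4)² = 16)
C(M, u) = 2*u/(6 + M) (C(M, u) = (2*u)/(6 + M) = 2*u/(6 + M))
G = 366
G + C(J(-1), N(-1, -1))*(-40) = 366 + (2*3/(6 + 16))*(-40) = 366 + (2*3/22)*(-40) = 366 + (2*3*(1/22))*(-40) = 366 + (3/11)*(-40) = 366 - 120/11 = 3906/11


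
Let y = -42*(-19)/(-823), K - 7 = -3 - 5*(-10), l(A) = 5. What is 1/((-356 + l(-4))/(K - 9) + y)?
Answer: -4115/36087 ≈ -0.11403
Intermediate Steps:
K = 54 (K = 7 + (-3 - 5*(-10)) = 7 + (-3 + 50) = 7 + 47 = 54)
y = -798/823 (y = 798*(-1/823) = -798/823 ≈ -0.96962)
1/((-356 + l(-4))/(K - 9) + y) = 1/((-356 + 5)/(54 - 9) - 798/823) = 1/(-351/45 - 798/823) = 1/(-351*1/45 - 798/823) = 1/(-39/5 - 798/823) = 1/(-36087/4115) = -4115/36087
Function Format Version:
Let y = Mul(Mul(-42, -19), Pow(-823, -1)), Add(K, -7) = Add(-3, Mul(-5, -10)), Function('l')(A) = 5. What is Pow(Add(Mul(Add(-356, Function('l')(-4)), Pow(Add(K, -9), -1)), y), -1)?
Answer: Rational(-4115, 36087) ≈ -0.11403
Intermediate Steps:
K = 54 (K = Add(7, Add(-3, Mul(-5, -10))) = Add(7, Add(-3, 50)) = Add(7, 47) = 54)
y = Rational(-798, 823) (y = Mul(798, Rational(-1, 823)) = Rational(-798, 823) ≈ -0.96962)
Pow(Add(Mul(Add(-356, Function('l')(-4)), Pow(Add(K, -9), -1)), y), -1) = Pow(Add(Mul(Add(-356, 5), Pow(Add(54, -9), -1)), Rational(-798, 823)), -1) = Pow(Add(Mul(-351, Pow(45, -1)), Rational(-798, 823)), -1) = Pow(Add(Mul(-351, Rational(1, 45)), Rational(-798, 823)), -1) = Pow(Add(Rational(-39, 5), Rational(-798, 823)), -1) = Pow(Rational(-36087, 4115), -1) = Rational(-4115, 36087)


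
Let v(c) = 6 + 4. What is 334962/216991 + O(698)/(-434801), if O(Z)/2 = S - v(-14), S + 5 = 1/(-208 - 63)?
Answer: 39470695775114/25568281927361 ≈ 1.5437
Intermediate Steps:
v(c) = 10
S = -1356/271 (S = -5 + 1/(-208 - 63) = -5 + 1/(-271) = -5 - 1/271 = -1356/271 ≈ -5.0037)
O(Z) = -8132/271 (O(Z) = 2*(-1356/271 - 1*10) = 2*(-1356/271 - 10) = 2*(-4066/271) = -8132/271)
334962/216991 + O(698)/(-434801) = 334962/216991 - 8132/271/(-434801) = 334962*(1/216991) - 8132/271*(-1/434801) = 334962/216991 + 8132/117831071 = 39470695775114/25568281927361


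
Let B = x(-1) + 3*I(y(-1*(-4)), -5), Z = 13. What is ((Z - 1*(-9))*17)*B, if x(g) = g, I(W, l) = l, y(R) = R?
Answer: -5984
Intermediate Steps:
B = -16 (B = -1 + 3*(-5) = -1 - 15 = -16)
((Z - 1*(-9))*17)*B = ((13 - 1*(-9))*17)*(-16) = ((13 + 9)*17)*(-16) = (22*17)*(-16) = 374*(-16) = -5984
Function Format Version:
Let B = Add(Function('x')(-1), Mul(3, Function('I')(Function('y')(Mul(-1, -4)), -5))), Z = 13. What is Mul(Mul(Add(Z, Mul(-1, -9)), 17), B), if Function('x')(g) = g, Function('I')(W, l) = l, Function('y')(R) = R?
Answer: -5984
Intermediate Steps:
B = -16 (B = Add(-1, Mul(3, -5)) = Add(-1, -15) = -16)
Mul(Mul(Add(Z, Mul(-1, -9)), 17), B) = Mul(Mul(Add(13, Mul(-1, -9)), 17), -16) = Mul(Mul(Add(13, 9), 17), -16) = Mul(Mul(22, 17), -16) = Mul(374, -16) = -5984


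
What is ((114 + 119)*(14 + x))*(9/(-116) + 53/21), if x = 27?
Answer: 56926327/2436 ≈ 23369.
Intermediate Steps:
((114 + 119)*(14 + x))*(9/(-116) + 53/21) = ((114 + 119)*(14 + 27))*(9/(-116) + 53/21) = (233*41)*(9*(-1/116) + 53*(1/21)) = 9553*(-9/116 + 53/21) = 9553*(5959/2436) = 56926327/2436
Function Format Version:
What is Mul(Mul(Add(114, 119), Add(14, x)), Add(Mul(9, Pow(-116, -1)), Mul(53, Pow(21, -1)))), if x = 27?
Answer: Rational(56926327, 2436) ≈ 23369.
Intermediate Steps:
Mul(Mul(Add(114, 119), Add(14, x)), Add(Mul(9, Pow(-116, -1)), Mul(53, Pow(21, -1)))) = Mul(Mul(Add(114, 119), Add(14, 27)), Add(Mul(9, Pow(-116, -1)), Mul(53, Pow(21, -1)))) = Mul(Mul(233, 41), Add(Mul(9, Rational(-1, 116)), Mul(53, Rational(1, 21)))) = Mul(9553, Add(Rational(-9, 116), Rational(53, 21))) = Mul(9553, Rational(5959, 2436)) = Rational(56926327, 2436)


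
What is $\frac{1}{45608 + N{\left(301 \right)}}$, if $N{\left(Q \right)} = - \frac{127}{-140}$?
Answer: $\frac{140}{6385247} \approx 2.1926 \cdot 10^{-5}$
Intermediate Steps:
$N{\left(Q \right)} = \frac{127}{140}$ ($N{\left(Q \right)} = \left(-127\right) \left(- \frac{1}{140}\right) = \frac{127}{140}$)
$\frac{1}{45608 + N{\left(301 \right)}} = \frac{1}{45608 + \frac{127}{140}} = \frac{1}{\frac{6385247}{140}} = \frac{140}{6385247}$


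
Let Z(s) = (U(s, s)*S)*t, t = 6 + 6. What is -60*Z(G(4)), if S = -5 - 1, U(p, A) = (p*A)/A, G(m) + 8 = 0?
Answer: -34560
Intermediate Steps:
G(m) = -8 (G(m) = -8 + 0 = -8)
U(p, A) = p (U(p, A) = (A*p)/A = p)
t = 12
S = -6
Z(s) = -72*s (Z(s) = (s*(-6))*12 = -6*s*12 = -72*s)
-60*Z(G(4)) = -(-4320)*(-8) = -60*576 = -34560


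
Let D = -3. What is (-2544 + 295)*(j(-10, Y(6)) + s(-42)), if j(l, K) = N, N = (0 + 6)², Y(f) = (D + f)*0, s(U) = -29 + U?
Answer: 78715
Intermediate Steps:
Y(f) = 0 (Y(f) = (-3 + f)*0 = 0)
N = 36 (N = 6² = 36)
j(l, K) = 36
(-2544 + 295)*(j(-10, Y(6)) + s(-42)) = (-2544 + 295)*(36 + (-29 - 42)) = -2249*(36 - 71) = -2249*(-35) = 78715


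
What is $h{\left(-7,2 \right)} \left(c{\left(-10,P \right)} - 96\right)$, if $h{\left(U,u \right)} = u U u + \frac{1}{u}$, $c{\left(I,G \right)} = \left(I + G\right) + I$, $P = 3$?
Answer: $\frac{6215}{2} \approx 3107.5$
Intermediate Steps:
$c{\left(I,G \right)} = G + 2 I$ ($c{\left(I,G \right)} = \left(G + I\right) + I = G + 2 I$)
$h{\left(U,u \right)} = \frac{1}{u} + U u^{2}$ ($h{\left(U,u \right)} = U u u + \frac{1}{u} = U u^{2} + \frac{1}{u} = \frac{1}{u} + U u^{2}$)
$h{\left(-7,2 \right)} \left(c{\left(-10,P \right)} - 96\right) = \frac{1 - 7 \cdot 2^{3}}{2} \left(\left(3 + 2 \left(-10\right)\right) - 96\right) = \frac{1 - 56}{2} \left(\left(3 - 20\right) - 96\right) = \frac{1 - 56}{2} \left(-17 - 96\right) = \frac{1}{2} \left(-55\right) \left(-113\right) = \left(- \frac{55}{2}\right) \left(-113\right) = \frac{6215}{2}$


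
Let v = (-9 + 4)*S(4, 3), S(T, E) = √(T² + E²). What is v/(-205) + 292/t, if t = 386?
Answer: 6951/7913 ≈ 0.87843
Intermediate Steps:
S(T, E) = √(E² + T²)
v = -25 (v = (-9 + 4)*√(3² + 4²) = -5*√(9 + 16) = -5*√25 = -5*5 = -25)
v/(-205) + 292/t = -25/(-205) + 292/386 = -25*(-1/205) + 292*(1/386) = 5/41 + 146/193 = 6951/7913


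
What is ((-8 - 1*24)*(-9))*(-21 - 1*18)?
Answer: -11232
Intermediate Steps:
((-8 - 1*24)*(-9))*(-21 - 1*18) = ((-8 - 24)*(-9))*(-21 - 18) = -32*(-9)*(-39) = 288*(-39) = -11232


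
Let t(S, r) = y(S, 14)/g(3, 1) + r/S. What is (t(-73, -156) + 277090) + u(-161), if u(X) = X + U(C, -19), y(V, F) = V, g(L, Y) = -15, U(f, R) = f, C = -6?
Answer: 303238354/1095 ≈ 2.7693e+5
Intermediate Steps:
t(S, r) = -S/15 + r/S (t(S, r) = S/(-15) + r/S = S*(-1/15) + r/S = -S/15 + r/S)
u(X) = -6 + X (u(X) = X - 6 = -6 + X)
(t(-73, -156) + 277090) + u(-161) = ((-1/15*(-73) - 156/(-73)) + 277090) + (-6 - 161) = ((73/15 - 156*(-1/73)) + 277090) - 167 = ((73/15 + 156/73) + 277090) - 167 = (7669/1095 + 277090) - 167 = 303421219/1095 - 167 = 303238354/1095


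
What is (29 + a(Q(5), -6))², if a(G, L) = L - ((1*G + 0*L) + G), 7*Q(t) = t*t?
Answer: 12321/49 ≈ 251.45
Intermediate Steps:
Q(t) = t²/7 (Q(t) = (t*t)/7 = t²/7)
a(G, L) = L - 2*G (a(G, L) = L - ((G + 0) + G) = L - (G + G) = L - 2*G)
(29 + a(Q(5), -6))² = (29 + (-6 - 2*5²/7))² = (29 + (-6 - 2*25/7))² = (29 + (-6 - 50/7))² = (29 - 92/7)² = (111/7)² = 12321/49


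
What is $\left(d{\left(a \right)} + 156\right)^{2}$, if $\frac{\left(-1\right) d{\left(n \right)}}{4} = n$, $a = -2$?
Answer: $26896$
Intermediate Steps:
$d{\left(n \right)} = - 4 n$
$\left(d{\left(a \right)} + 156\right)^{2} = \left(\left(-4\right) \left(-2\right) + 156\right)^{2} = \left(8 + 156\right)^{2} = 164^{2} = 26896$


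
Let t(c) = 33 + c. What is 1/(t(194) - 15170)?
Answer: -1/14943 ≈ -6.6921e-5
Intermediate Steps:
1/(t(194) - 15170) = 1/((33 + 194) - 15170) = 1/(227 - 15170) = 1/(-14943) = -1/14943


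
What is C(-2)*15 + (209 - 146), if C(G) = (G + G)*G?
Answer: 183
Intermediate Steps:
C(G) = 2*G² (C(G) = (2*G)*G = 2*G²)
C(-2)*15 + (209 - 146) = (2*(-2)²)*15 + (209 - 146) = (2*4)*15 + 63 = 8*15 + 63 = 120 + 63 = 183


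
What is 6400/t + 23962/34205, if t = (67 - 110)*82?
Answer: -67210994/60303415 ≈ -1.1145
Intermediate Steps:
t = -3526 (t = -43*82 = -3526)
6400/t + 23962/34205 = 6400/(-3526) + 23962/34205 = 6400*(-1/3526) + 23962*(1/34205) = -3200/1763 + 23962/34205 = -67210994/60303415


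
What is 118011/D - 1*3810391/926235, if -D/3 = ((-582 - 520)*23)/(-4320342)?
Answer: -78706540107644488/11738176155 ≈ -6.7052e+6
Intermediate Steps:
D = -12673/720057 (D = -3*(-582 - 520)*23/(-4320342) = -3*(-1102*23)*(-1)/4320342 = -(-76038)*(-1)/4320342 = -3*12673/2160171 = -12673/720057 ≈ -0.017600)
118011/D - 1*3810391/926235 = 118011/(-12673/720057) - 1*3810391/926235 = 118011*(-720057/12673) - 3810391*1/926235 = -84974646627/12673 - 3810391/926235 = -78706540107644488/11738176155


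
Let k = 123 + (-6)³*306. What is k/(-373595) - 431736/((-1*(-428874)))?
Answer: -22166717753/26704197005 ≈ -0.83008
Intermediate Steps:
k = -65973 (k = 123 - 216*306 = 123 - 66096 = -65973)
k/(-373595) - 431736/((-1*(-428874))) = -65973/(-373595) - 431736/((-1*(-428874))) = -65973*(-1/373595) - 431736/428874 = 65973/373595 - 431736*1/428874 = 65973/373595 - 71956/71479 = -22166717753/26704197005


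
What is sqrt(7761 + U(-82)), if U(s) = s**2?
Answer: sqrt(14485) ≈ 120.35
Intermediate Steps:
sqrt(7761 + U(-82)) = sqrt(7761 + (-82)**2) = sqrt(7761 + 6724) = sqrt(14485)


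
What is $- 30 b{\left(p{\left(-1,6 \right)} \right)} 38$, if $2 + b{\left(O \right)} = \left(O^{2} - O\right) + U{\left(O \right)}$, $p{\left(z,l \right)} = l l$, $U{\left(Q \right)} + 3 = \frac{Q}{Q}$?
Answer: $-1431840$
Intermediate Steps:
$U{\left(Q \right)} = -2$ ($U{\left(Q \right)} = -3 + \frac{Q}{Q} = -3 + 1 = -2$)
$p{\left(z,l \right)} = l^{2}$
$b{\left(O \right)} = -4 + O^{2} - O$ ($b{\left(O \right)} = -2 - \left(2 + O - O^{2}\right) = -4 + O^{2} - O$)
$- 30 b{\left(p{\left(-1,6 \right)} \right)} 38 = - 30 \left(-4 + \left(6^{2}\right)^{2} - 6^{2}\right) 38 = - 30 \left(-4 + 36^{2} - 36\right) 38 = - 30 \left(-4 + 1296 - 36\right) 38 = \left(-30\right) 1256 \cdot 38 = \left(-37680\right) 38 = -1431840$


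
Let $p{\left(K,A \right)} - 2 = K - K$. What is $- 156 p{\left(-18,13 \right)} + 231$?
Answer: $-81$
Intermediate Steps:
$p{\left(K,A \right)} = 2$ ($p{\left(K,A \right)} = 2 + \left(K - K\right) = 2 + 0 = 2$)
$- 156 p{\left(-18,13 \right)} + 231 = \left(-156\right) 2 + 231 = -312 + 231 = -81$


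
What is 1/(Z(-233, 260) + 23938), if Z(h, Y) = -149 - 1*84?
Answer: 1/23705 ≈ 4.2185e-5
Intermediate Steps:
Z(h, Y) = -233 (Z(h, Y) = -149 - 84 = -233)
1/(Z(-233, 260) + 23938) = 1/(-233 + 23938) = 1/23705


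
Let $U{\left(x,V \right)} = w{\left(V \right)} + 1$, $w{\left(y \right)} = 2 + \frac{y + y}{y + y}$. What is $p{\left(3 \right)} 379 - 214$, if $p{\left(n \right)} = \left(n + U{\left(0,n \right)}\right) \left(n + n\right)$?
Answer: $15704$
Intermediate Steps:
$w{\left(y \right)} = 3$ ($w{\left(y \right)} = 2 + \frac{2 y}{2 y} = 2 + 2 y \frac{1}{2 y} = 2 + 1 = 3$)
$U{\left(x,V \right)} = 4$ ($U{\left(x,V \right)} = 3 + 1 = 4$)
$p{\left(n \right)} = 2 n \left(4 + n\right)$ ($p{\left(n \right)} = \left(n + 4\right) \left(n + n\right) = \left(4 + n\right) 2 n = 2 n \left(4 + n\right)$)
$p{\left(3 \right)} 379 - 214 = 2 \cdot 3 \left(4 + 3\right) 379 - 214 = 2 \cdot 3 \cdot 7 \cdot 379 - 214 = 42 \cdot 379 - 214 = 15918 - 214 = 15704$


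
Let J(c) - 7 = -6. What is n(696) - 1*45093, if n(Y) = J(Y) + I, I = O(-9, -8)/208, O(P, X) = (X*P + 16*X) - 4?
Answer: -2344799/52 ≈ -45092.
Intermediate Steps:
O(P, X) = -4 + 16*X + P*X (O(P, X) = (P*X + 16*X) - 4 = (16*X + P*X) - 4 = -4 + 16*X + P*X)
J(c) = 1 (J(c) = 7 - 6 = 1)
I = -15/52 (I = (-4 + 16*(-8) - 9*(-8))/208 = (-4 - 128 + 72)*(1/208) = -60*1/208 = -15/52 ≈ -0.28846)
n(Y) = 37/52 (n(Y) = 1 - 15/52 = 37/52)
n(696) - 1*45093 = 37/52 - 1*45093 = 37/52 - 45093 = -2344799/52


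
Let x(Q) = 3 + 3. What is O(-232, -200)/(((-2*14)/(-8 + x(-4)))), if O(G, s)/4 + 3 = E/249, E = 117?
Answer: -60/83 ≈ -0.72289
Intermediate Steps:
x(Q) = 6
O(G, s) = -840/83 (O(G, s) = -12 + 4*(117/249) = -12 + 4*(117*(1/249)) = -12 + 4*(39/83) = -12 + 156/83 = -840/83)
O(-232, -200)/(((-2*14)/(-8 + x(-4)))) = -840/(83*((-2*14)/(-8 + 6))) = -840/(83*((-28/(-2)))) = -840/(83*((-28*(-½)))) = -840/83/14 = -840/83*1/14 = -60/83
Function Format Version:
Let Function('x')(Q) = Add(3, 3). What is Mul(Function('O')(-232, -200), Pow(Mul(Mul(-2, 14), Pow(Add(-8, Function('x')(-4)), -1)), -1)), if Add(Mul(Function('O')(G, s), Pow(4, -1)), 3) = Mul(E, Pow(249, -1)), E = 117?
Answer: Rational(-60, 83) ≈ -0.72289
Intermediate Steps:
Function('x')(Q) = 6
Function('O')(G, s) = Rational(-840, 83) (Function('O')(G, s) = Add(-12, Mul(4, Mul(117, Pow(249, -1)))) = Add(-12, Mul(4, Mul(117, Rational(1, 249)))) = Add(-12, Mul(4, Rational(39, 83))) = Add(-12, Rational(156, 83)) = Rational(-840, 83))
Mul(Function('O')(-232, -200), Pow(Mul(Mul(-2, 14), Pow(Add(-8, Function('x')(-4)), -1)), -1)) = Mul(Rational(-840, 83), Pow(Mul(Mul(-2, 14), Pow(Add(-8, 6), -1)), -1)) = Mul(Rational(-840, 83), Pow(Mul(-28, Pow(-2, -1)), -1)) = Mul(Rational(-840, 83), Pow(Mul(-28, Rational(-1, 2)), -1)) = Mul(Rational(-840, 83), Pow(14, -1)) = Mul(Rational(-840, 83), Rational(1, 14)) = Rational(-60, 83)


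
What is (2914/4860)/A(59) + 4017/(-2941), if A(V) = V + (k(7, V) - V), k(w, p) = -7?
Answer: -72614207/50026410 ≈ -1.4515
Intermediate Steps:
A(V) = -7 (A(V) = V + (-7 - V) = -7)
(2914/4860)/A(59) + 4017/(-2941) = (2914/4860)/(-7) + 4017/(-2941) = (2914*(1/4860))*(-⅐) + 4017*(-1/2941) = (1457/2430)*(-⅐) - 4017/2941 = -1457/17010 - 4017/2941 = -72614207/50026410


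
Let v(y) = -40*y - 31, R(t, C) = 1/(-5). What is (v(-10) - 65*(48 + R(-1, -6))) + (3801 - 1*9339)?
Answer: -8276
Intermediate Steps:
R(t, C) = -1/5
v(y) = -31 - 40*y
(v(-10) - 65*(48 + R(-1, -6))) + (3801 - 1*9339) = ((-31 - 40*(-10)) - 65*(48 - 1/5)) + (3801 - 1*9339) = ((-31 + 400) - 65*239/5) + (3801 - 9339) = (369 - 3107) - 5538 = -2738 - 5538 = -8276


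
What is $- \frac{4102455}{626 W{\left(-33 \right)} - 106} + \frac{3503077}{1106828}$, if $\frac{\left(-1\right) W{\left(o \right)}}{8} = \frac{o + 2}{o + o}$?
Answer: $\frac{75063837341407}{44894050508} \approx 1672.0$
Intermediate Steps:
$W{\left(o \right)} = - \frac{4 \left(2 + o\right)}{o}$ ($W{\left(o \right)} = - 8 \frac{o + 2}{o + o} = - 8 \frac{2 + o}{2 o} = - \frac{4 \left(2 + o\right)}{o}$)
$- \frac{4102455}{626 W{\left(-33 \right)} - 106} + \frac{3503077}{1106828} = - \frac{4102455}{626 \left(-4 - \frac{8}{-33}\right) - 106} + \frac{3503077}{1106828} = - \frac{4102455}{626 \left(-4 - - \frac{8}{33}\right) - 106} + 3503077 \cdot \frac{1}{1106828} = - \frac{4102455}{626 \left(-4 + \frac{8}{33}\right) - 106} + \frac{3503077}{1106828} = - \frac{4102455}{626 \left(- \frac{124}{33}\right) - 106} + \frac{3503077}{1106828} = - \frac{4102455}{- \frac{77624}{33} - 106} + \frac{3503077}{1106828} = - \frac{4102455}{- \frac{81122}{33}} + \frac{3503077}{1106828} = \left(-4102455\right) \left(- \frac{33}{81122}\right) + \frac{3503077}{1106828} = \frac{135381015}{81122} + \frac{3503077}{1106828} = \frac{75063837341407}{44894050508}$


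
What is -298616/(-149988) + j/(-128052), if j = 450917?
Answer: -2449480247/1600521948 ≈ -1.5304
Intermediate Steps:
-298616/(-149988) + j/(-128052) = -298616/(-149988) + 450917/(-128052) = -298616*(-1/149988) + 450917*(-1/128052) = 74654/37497 - 450917/128052 = -2449480247/1600521948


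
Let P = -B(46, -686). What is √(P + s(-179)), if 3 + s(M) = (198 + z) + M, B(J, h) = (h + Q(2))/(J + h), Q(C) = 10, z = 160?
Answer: √279910/40 ≈ 13.227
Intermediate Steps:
B(J, h) = (10 + h)/(J + h) (B(J, h) = (h + 10)/(J + h) = (10 + h)/(J + h))
s(M) = 355 + M (s(M) = -3 + ((198 + 160) + M) = -3 + (358 + M) = 355 + M)
P = -169/160 (P = -(10 - 686)/(46 - 686) = -(-676)/(-640) = -(-1)*(-676)/640 = -1*169/160 = -169/160 ≈ -1.0562)
√(P + s(-179)) = √(-169/160 + (355 - 179)) = √(-169/160 + 176) = √(27991/160) = √279910/40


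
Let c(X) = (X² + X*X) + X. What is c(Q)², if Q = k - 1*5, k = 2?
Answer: 225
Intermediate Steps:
Q = -3 (Q = 2 - 1*5 = 2 - 5 = -3)
c(X) = X + 2*X² (c(X) = (X² + X²) + X = 2*X² + X = X + 2*X²)
c(Q)² = (-3*(1 + 2*(-3)))² = (-3*(1 - 6))² = (-3*(-5))² = 15² = 225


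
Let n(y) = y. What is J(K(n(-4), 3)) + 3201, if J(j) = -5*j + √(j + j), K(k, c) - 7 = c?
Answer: 3151 + 2*√5 ≈ 3155.5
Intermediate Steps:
K(k, c) = 7 + c
J(j) = -5*j + √2*√j (J(j) = -5*j + √(2*j) = -5*j + √2*√j)
J(K(n(-4), 3)) + 3201 = (-5*(7 + 3) + √2*√(7 + 3)) + 3201 = (-5*10 + √2*√10) + 3201 = (-50 + 2*√5) + 3201 = 3151 + 2*√5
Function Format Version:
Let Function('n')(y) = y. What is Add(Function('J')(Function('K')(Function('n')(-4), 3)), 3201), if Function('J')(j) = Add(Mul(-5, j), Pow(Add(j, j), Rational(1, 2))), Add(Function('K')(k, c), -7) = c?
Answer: Add(3151, Mul(2, Pow(5, Rational(1, 2)))) ≈ 3155.5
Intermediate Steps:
Function('K')(k, c) = Add(7, c)
Function('J')(j) = Add(Mul(-5, j), Mul(Pow(2, Rational(1, 2)), Pow(j, Rational(1, 2)))) (Function('J')(j) = Add(Mul(-5, j), Pow(Mul(2, j), Rational(1, 2))) = Add(Mul(-5, j), Mul(Pow(2, Rational(1, 2)), Pow(j, Rational(1, 2)))))
Add(Function('J')(Function('K')(Function('n')(-4), 3)), 3201) = Add(Add(Mul(-5, Add(7, 3)), Mul(Pow(2, Rational(1, 2)), Pow(Add(7, 3), Rational(1, 2)))), 3201) = Add(Add(Mul(-5, 10), Mul(Pow(2, Rational(1, 2)), Pow(10, Rational(1, 2)))), 3201) = Add(Add(-50, Mul(2, Pow(5, Rational(1, 2)))), 3201) = Add(3151, Mul(2, Pow(5, Rational(1, 2))))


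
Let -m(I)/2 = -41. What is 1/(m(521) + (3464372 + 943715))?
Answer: 1/4408169 ≈ 2.2685e-7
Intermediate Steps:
m(I) = 82 (m(I) = -2*(-41) = 82)
1/(m(521) + (3464372 + 943715)) = 1/(82 + (3464372 + 943715)) = 1/(82 + 4408087) = 1/4408169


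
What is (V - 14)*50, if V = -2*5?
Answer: -1200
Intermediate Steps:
V = -10
(V - 14)*50 = (-10 - 14)*50 = -24*50 = -1200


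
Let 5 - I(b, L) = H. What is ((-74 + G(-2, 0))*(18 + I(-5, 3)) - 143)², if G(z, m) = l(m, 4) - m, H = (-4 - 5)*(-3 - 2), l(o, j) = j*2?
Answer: 1713481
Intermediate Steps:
l(o, j) = 2*j
H = 45 (H = -9*(-5) = 45)
I(b, L) = -40 (I(b, L) = 5 - 1*45 = 5 - 45 = -40)
G(z, m) = 8 - m (G(z, m) = 2*4 - m = 8 - m)
((-74 + G(-2, 0))*(18 + I(-5, 3)) - 143)² = ((-74 + (8 - 1*0))*(18 - 40) - 143)² = ((-74 + (8 + 0))*(-22) - 143)² = ((-74 + 8)*(-22) - 143)² = (-66*(-22) - 143)² = (1452 - 143)² = 1309² = 1713481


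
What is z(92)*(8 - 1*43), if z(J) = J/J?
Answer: -35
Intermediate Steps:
z(J) = 1
z(92)*(8 - 1*43) = 1*(8 - 1*43) = 1*(8 - 43) = 1*(-35) = -35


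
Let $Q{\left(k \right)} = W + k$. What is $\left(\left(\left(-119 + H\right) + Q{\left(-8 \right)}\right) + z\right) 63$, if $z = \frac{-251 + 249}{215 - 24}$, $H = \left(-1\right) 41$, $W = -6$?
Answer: $- \frac{2093868}{191} \approx -10963.0$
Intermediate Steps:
$H = -41$
$Q{\left(k \right)} = -6 + k$
$z = - \frac{2}{191} \approx -0.010471$
$\left(\left(\left(-119 + H\right) + Q{\left(-8 \right)}\right) + z\right) 63 = \left(\left(\left(-119 - 41\right) - 14\right) - \frac{2}{191}\right) 63 = \left(\left(-160 - 14\right) - \frac{2}{191}\right) 63 = \left(-174 - \frac{2}{191}\right) 63 = \left(- \frac{33236}{191}\right) 63 = - \frac{2093868}{191}$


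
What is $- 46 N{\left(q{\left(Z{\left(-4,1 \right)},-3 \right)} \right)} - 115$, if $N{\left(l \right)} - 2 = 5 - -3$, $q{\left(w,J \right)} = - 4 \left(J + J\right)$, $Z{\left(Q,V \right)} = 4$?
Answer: $-575$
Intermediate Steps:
$q{\left(w,J \right)} = - 8 J$ ($q{\left(w,J \right)} = - 4 \cdot 2 J = - 8 J$)
$N{\left(l \right)} = 10$ ($N{\left(l \right)} = 2 + \left(5 - -3\right) = 2 + \left(5 + 3\right) = 2 + 8 = 10$)
$- 46 N{\left(q{\left(Z{\left(-4,1 \right)},-3 \right)} \right)} - 115 = \left(-46\right) 10 - 115 = -460 - 115 = -575$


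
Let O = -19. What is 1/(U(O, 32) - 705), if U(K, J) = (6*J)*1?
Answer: -1/513 ≈ -0.0019493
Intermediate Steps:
U(K, J) = 6*J
1/(U(O, 32) - 705) = 1/(6*32 - 705) = 1/(192 - 705) = 1/(-513) = -1/513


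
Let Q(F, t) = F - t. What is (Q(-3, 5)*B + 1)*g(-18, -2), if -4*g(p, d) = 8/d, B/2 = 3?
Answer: -47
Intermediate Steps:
B = 6 (B = 2*3 = 6)
g(p, d) = -2/d
(Q(-3, 5)*B + 1)*g(-18, -2) = ((-3 - 1*5)*6 + 1)*(-2/(-2)) = ((-3 - 5)*6 + 1)*(-2*(-1/2)) = (-8*6 + 1)*1 = (-48 + 1)*1 = -47*1 = -47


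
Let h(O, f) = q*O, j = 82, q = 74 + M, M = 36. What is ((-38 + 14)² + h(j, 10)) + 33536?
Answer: 43132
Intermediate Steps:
q = 110 (q = 74 + 36 = 110)
h(O, f) = 110*O
((-38 + 14)² + h(j, 10)) + 33536 = ((-38 + 14)² + 110*82) + 33536 = ((-24)² + 9020) + 33536 = (576 + 9020) + 33536 = 9596 + 33536 = 43132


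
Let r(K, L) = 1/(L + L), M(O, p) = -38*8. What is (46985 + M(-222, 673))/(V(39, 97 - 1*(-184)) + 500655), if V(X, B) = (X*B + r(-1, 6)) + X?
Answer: 560172/6139837 ≈ 0.091236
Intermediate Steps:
M(O, p) = -304
r(K, L) = 1/(2*L)
V(X, B) = 1/12 + X + B*X (V(X, B) = (X*B + (1/2)/6) + X = (B*X + (1/2)*(1/6)) + X = (B*X + 1/12) + X = (1/12 + B*X) + X = 1/12 + X + B*X)
(46985 + M(-222, 673))/(V(39, 97 - 1*(-184)) + 500655) = (46985 - 304)/((1/12 + 39 + (97 - 1*(-184))*39) + 500655) = 46681/((1/12 + 39 + (97 + 184)*39) + 500655) = 46681/((1/12 + 39 + 281*39) + 500655) = 46681/((1/12 + 39 + 10959) + 500655) = 46681/(131977/12 + 500655) = 46681/(6139837/12) = 46681*(12/6139837) = 560172/6139837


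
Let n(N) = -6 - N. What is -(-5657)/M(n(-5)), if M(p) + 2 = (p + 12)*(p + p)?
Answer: -5657/24 ≈ -235.71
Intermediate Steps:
M(p) = -2 + 2*p*(12 + p) (M(p) = -2 + (p + 12)*(p + p) = -2 + (12 + p)*(2*p) = -2 + 2*p*(12 + p))
-(-5657)/M(n(-5)) = -(-5657)/(-2 + 2*(-6 - 1*(-5))**2 + 24*(-6 - 1*(-5))) = -(-5657)/(-2 + 2*(-6 + 5)**2 + 24*(-6 + 5)) = -(-5657)/(-2 + 2*(-1)**2 + 24*(-1)) = -(-5657)/(-2 + 2*1 - 24) = -(-5657)/(-2 + 2 - 24) = -(-5657)/(-24) = -(-5657)*(-1)/24 = -1*5657/24 = -5657/24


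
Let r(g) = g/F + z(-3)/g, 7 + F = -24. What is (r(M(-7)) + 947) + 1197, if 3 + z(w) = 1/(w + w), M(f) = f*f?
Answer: 19525421/9114 ≈ 2142.4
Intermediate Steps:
M(f) = f²
F = -31 (F = -7 - 24 = -31)
z(w) = -3 + 1/(2*w) (z(w) = -3 + 1/(w + w) = -3 + 1/(2*w))
r(g) = -19/(6*g) - g/31 (r(g) = g/(-31) + (-3 + (½)/(-3))/g = g*(-1/31) + (-3 + (½)*(-⅓))/g = -g/31 + (-3 - ⅙)/g = -g/31 - 19/(6*g) = -19/(6*g) - g/31)
(r(M(-7)) + 947) + 1197 = ((-19/(6*((-7)²)) - 1/31*(-7)²) + 947) + 1197 = ((-19/6/49 - 1/31*49) + 947) + 1197 = ((-19/6*1/49 - 49/31) + 947) + 1197 = ((-19/294 - 49/31) + 947) + 1197 = (-14995/9114 + 947) + 1197 = 8615963/9114 + 1197 = 19525421/9114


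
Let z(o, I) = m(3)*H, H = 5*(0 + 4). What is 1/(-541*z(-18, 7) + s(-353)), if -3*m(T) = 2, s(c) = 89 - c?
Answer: 3/22966 ≈ 0.00013063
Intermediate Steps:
m(T) = -2/3 (m(T) = -1/3*2 = -2/3)
H = 20 (H = 5*4 = 20)
z(o, I) = -40/3 (z(o, I) = -2/3*20 = -40/3)
1/(-541*z(-18, 7) + s(-353)) = 1/(-541*(-40/3) + (89 - 1*(-353))) = 1/(21640/3 + (89 + 353)) = 1/(21640/3 + 442) = 1/(22966/3) = 3/22966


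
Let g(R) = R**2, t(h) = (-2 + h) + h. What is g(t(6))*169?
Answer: 16900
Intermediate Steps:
t(h) = -2 + 2*h
g(t(6))*169 = (-2 + 2*6)**2*169 = (-2 + 12)**2*169 = 10**2*169 = 100*169 = 16900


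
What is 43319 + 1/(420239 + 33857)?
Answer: 19670984625/454096 ≈ 43319.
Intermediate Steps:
43319 + 1/(420239 + 33857) = 43319 + 1/454096 = 19670984625/454096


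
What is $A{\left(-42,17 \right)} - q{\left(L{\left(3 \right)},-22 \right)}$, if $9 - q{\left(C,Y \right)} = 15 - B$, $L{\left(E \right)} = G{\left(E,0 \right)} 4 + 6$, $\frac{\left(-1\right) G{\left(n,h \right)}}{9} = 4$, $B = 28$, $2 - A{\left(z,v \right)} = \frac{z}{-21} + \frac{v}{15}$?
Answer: $- \frac{347}{15} \approx -23.133$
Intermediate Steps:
$A{\left(z,v \right)} = 2 - \frac{v}{15} + \frac{z}{21}$ ($A{\left(z,v \right)} = 2 - \left(\frac{z}{-21} + \frac{v}{15}\right) = 2 - \left(z \left(- \frac{1}{21}\right) + v \frac{1}{15}\right) = 2 - \left(- \frac{z}{21} + \frac{v}{15}\right) = 2 - \frac{v}{15} + \frac{z}{21}$)
$G{\left(n,h \right)} = -36$ ($G{\left(n,h \right)} = \left(-9\right) 4 = -36$)
$L{\left(E \right)} = -138$ ($L{\left(E \right)} = \left(-36\right) 4 + 6 = -144 + 6 = -138$)
$q{\left(C,Y \right)} = 22$ ($q{\left(C,Y \right)} = 9 - \left(15 - 28\right) = 9 - -13 = 9 + 13 = 22$)
$A{\left(-42,17 \right)} - q{\left(L{\left(3 \right)},-22 \right)} = \left(2 - \frac{17}{15} + \frac{1}{21} \left(-42\right)\right) - 22 = \left(2 - \frac{17}{15} - 2\right) - 22 = - \frac{17}{15} - 22 = - \frac{347}{15}$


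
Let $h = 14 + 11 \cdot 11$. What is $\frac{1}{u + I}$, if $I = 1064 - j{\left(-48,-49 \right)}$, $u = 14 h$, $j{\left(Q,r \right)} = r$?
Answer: $\frac{1}{3003} \approx 0.000333$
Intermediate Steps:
$h = 135$ ($h = 14 + 121 = 135$)
$u = 1890$ ($u = 14 \cdot 135 = 1890$)
$I = 1113$ ($I = 1064 - -49 = 1064 + 49 = 1113$)
$\frac{1}{u + I} = \frac{1}{1890 + 1113} = \frac{1}{3003}$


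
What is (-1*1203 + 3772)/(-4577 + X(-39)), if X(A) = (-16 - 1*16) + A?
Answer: -367/664 ≈ -0.55271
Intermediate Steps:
X(A) = -32 + A (X(A) = (-16 - 16) + A = -32 + A)
(-1*1203 + 3772)/(-4577 + X(-39)) = (-1*1203 + 3772)/(-4577 + (-32 - 39)) = (-1203 + 3772)/(-4577 - 71) = 2569/(-4648) = 2569*(-1/4648) = -367/664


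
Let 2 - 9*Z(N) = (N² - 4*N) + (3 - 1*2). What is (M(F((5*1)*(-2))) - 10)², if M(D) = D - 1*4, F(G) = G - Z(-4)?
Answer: 34225/81 ≈ 422.53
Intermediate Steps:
Z(N) = ⅑ - N²/9 + 4*N/9 (Z(N) = 2/9 - ((N² - 4*N) + (3 - 1*2))/9 = 2/9 - ((N² - 4*N) + (3 - 2))/9 = 2/9 - ((N² - 4*N) + 1)/9 = 2/9 - (1 + N² - 4*N)/9 = 2/9 + (-⅑ - N²/9 + 4*N/9) = ⅑ - N²/9 + 4*N/9)
F(G) = 31/9 + G (F(G) = G - (⅑ - ⅑*(-4)² + (4/9)*(-4)) = G - (⅑ - ⅑*16 - 16/9) = G - (⅑ - 16/9 - 16/9) = G - 1*(-31/9) = G + 31/9 = 31/9 + G)
M(D) = -4 + D (M(D) = D - 4 = -4 + D)
(M(F((5*1)*(-2))) - 10)² = ((-4 + (31/9 + (5*1)*(-2))) - 10)² = ((-4 + (31/9 + 5*(-2))) - 10)² = ((-4 + (31/9 - 10)) - 10)² = ((-4 - 59/9) - 10)² = (-95/9 - 10)² = (-185/9)² = 34225/81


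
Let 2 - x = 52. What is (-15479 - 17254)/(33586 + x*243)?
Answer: -32733/21436 ≈ -1.5270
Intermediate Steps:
x = -50 (x = 2 - 1*52 = 2 - 52 = -50)
(-15479 - 17254)/(33586 + x*243) = (-15479 - 17254)/(33586 - 50*243) = -32733/(33586 - 12150) = -32733/21436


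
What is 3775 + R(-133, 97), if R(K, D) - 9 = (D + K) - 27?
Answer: 3721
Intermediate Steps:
R(K, D) = -18 + D + K (R(K, D) = 9 + ((D + K) - 27) = 9 + (-27 + D + K) = -18 + D + K)
3775 + R(-133, 97) = 3775 + (-18 + 97 - 133) = 3775 - 54 = 3721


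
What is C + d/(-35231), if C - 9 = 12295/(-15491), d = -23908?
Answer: 692723496/77966203 ≈ 8.8849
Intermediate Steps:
C = 127124/15491 (C = 9 + 12295/(-15491) = 9 + 12295*(-1/15491) = 9 - 12295/15491 = 127124/15491 ≈ 8.2063)
C + d/(-35231) = 127124/15491 - 23908/(-35231) = 127124/15491 - 23908*(-1/35231) = 127124/15491 + 23908/35231 = 692723496/77966203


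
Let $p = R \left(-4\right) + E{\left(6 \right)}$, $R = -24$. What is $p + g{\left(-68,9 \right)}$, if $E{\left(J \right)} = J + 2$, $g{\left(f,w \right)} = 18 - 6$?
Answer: $116$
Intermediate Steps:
$g{\left(f,w \right)} = 12$ ($g{\left(f,w \right)} = 18 - 6 = 12$)
$E{\left(J \right)} = 2 + J$
$p = 104$ ($p = \left(-24\right) \left(-4\right) + \left(2 + 6\right) = 96 + 8 = 104$)
$p + g{\left(-68,9 \right)} = 104 + 12 = 116$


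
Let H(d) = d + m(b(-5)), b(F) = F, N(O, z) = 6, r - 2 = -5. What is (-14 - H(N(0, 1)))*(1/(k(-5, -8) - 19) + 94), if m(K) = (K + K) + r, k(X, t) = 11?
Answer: -5257/8 ≈ -657.13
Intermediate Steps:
r = -3 (r = 2 - 5 = -3)
m(K) = -3 + 2*K (m(K) = (K + K) - 3 = 2*K - 3 = -3 + 2*K)
H(d) = -13 + d (H(d) = d + (-3 + 2*(-5)) = d + (-3 - 10) = d - 13 = -13 + d)
(-14 - H(N(0, 1)))*(1/(k(-5, -8) - 19) + 94) = (-14 - (-13 + 6))*(1/(11 - 19) + 94) = (-14 - 1*(-7))*(1/(-8) + 94) = (-14 + 7)*(-⅛ + 94) = -7*751/8 = -5257/8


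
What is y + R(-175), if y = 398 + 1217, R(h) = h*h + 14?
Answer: 32254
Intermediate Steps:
R(h) = 14 + h² (R(h) = h² + 14 = 14 + h²)
y = 1615
y + R(-175) = 1615 + (14 + (-175)²) = 1615 + (14 + 30625) = 1615 + 30639 = 32254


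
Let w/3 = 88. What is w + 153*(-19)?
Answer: -2643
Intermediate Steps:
w = 264 (w = 3*88 = 264)
w + 153*(-19) = 264 + 153*(-19) = 264 - 2907 = -2643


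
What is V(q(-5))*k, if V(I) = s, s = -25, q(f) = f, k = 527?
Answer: -13175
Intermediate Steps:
V(I) = -25
V(q(-5))*k = -25*527 = -13175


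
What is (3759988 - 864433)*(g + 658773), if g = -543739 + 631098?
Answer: 2160466243260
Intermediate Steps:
g = 87359
(3759988 - 864433)*(g + 658773) = (3759988 - 864433)*(87359 + 658773) = 2895555*746132 = 2160466243260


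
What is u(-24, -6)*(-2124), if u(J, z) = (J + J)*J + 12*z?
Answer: -2293920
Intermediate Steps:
u(J, z) = 2*J² + 12*z (u(J, z) = (2*J)*J + 12*z = 2*J² + 12*z)
u(-24, -6)*(-2124) = (2*(-24)² + 12*(-6))*(-2124) = (2*576 - 72)*(-2124) = (1152 - 72)*(-2124) = 1080*(-2124) = -2293920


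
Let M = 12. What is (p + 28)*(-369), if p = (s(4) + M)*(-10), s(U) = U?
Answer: 48708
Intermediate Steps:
p = -160 (p = (4 + 12)*(-10) = 16*(-10) = -160)
(p + 28)*(-369) = (-160 + 28)*(-369) = -132*(-369) = 48708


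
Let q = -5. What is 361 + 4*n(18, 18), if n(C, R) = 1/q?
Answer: 1801/5 ≈ 360.20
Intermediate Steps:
n(C, R) = -⅕ (n(C, R) = 1/(-5) = -⅕)
361 + 4*n(18, 18) = 361 + 4*(-⅕) = 361 - ⅘ = 1801/5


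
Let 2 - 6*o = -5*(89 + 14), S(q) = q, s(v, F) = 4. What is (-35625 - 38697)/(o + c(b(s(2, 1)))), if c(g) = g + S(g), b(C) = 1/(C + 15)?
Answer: -8472708/9835 ≈ -861.49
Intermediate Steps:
b(C) = 1/(15 + C)
o = 517/6 (o = ⅓ - (-5)*(89 + 14)/6 = ⅓ - (-5)*103/6 = ⅓ - ⅙*(-515) = ⅓ + 515/6 = 517/6 ≈ 86.167)
c(g) = 2*g (c(g) = g + g = 2*g)
(-35625 - 38697)/(o + c(b(s(2, 1)))) = (-35625 - 38697)/(517/6 + 2/(15 + 4)) = -74322/(517/6 + 2/19) = -74322/9835/114 = -74322*114/9835 = -8472708/9835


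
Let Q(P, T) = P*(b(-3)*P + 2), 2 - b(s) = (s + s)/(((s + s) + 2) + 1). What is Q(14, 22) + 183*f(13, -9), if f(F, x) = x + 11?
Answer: 394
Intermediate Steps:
f(F, x) = 11 + x
b(s) = 2 - 2*s/(3 + 2*s) (b(s) = 2 - (s + s)/(((s + s) + 2) + 1) = 2 - 2*s/((2*s + 2) + 1) = 2 - 2*s/((2 + 2*s) + 1) = 2 - 2*s/(3 + 2*s))
Q(P, T) = 2*P (Q(P, T) = P*((2*(3 - 3)/(3 + 2*(-3)))*P + 2) = P*((2*0/(3 - 6))*P + 2) = P*((2*0/(-3))*P + 2) = P*((2*(-⅓)*0)*P + 2) = P*(0*P + 2) = P*(0 + 2) = P*2 = 2*P)
Q(14, 22) + 183*f(13, -9) = 2*14 + 183*(11 - 9) = 28 + 183*2 = 28 + 366 = 394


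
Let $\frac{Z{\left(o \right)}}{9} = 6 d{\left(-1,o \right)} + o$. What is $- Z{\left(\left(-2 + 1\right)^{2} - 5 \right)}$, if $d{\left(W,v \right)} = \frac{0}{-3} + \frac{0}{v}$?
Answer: $36$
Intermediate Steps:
$d{\left(W,v \right)} = 0$ ($d{\left(W,v \right)} = 0 \left(- \frac{1}{3}\right) + 0 = 0 + 0 = 0$)
$Z{\left(o \right)} = 9 o$ ($Z{\left(o \right)} = 9 \left(6 \cdot 0 + o\right) = 9 \left(0 + o\right) = 9 o$)
$- Z{\left(\left(-2 + 1\right)^{2} - 5 \right)} = - 9 \left(\left(-2 + 1\right)^{2} - 5\right) = - 9 \left(\left(-1\right)^{2} - 5\right) = - 9 \left(1 - 5\right) = - 9 \left(-4\right) = \left(-1\right) \left(-36\right) = 36$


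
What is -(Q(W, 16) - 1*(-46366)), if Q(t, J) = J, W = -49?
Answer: -46382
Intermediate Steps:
-(Q(W, 16) - 1*(-46366)) = -(16 - 1*(-46366)) = -(16 + 46366) = -1*46382 = -46382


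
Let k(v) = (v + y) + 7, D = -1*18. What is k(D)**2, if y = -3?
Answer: 196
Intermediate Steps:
D = -18
k(v) = 4 + v (k(v) = (v - 3) + 7 = (-3 + v) + 7 = 4 + v)
k(D)**2 = (4 - 18)**2 = (-14)**2 = 196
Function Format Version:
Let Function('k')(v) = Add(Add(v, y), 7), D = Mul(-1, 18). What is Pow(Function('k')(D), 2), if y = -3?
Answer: 196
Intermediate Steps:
D = -18
Function('k')(v) = Add(4, v) (Function('k')(v) = Add(Add(v, -3), 7) = Add(Add(-3, v), 7) = Add(4, v))
Pow(Function('k')(D), 2) = Pow(Add(4, -18), 2) = Pow(-14, 2) = 196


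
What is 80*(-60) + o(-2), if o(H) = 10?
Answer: -4790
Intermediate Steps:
80*(-60) + o(-2) = 80*(-60) + 10 = -4800 + 10 = -4790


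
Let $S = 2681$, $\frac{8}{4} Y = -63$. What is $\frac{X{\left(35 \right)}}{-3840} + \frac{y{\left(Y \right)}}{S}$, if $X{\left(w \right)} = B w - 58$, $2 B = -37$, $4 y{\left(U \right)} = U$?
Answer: $\frac{531773}{2941440} \approx 0.18079$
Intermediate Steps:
$Y = - \frac{63}{2}$ ($Y = \frac{1}{2} \left(-63\right) = - \frac{63}{2} \approx -31.5$)
$y{\left(U \right)} = \frac{U}{4}$
$B = - \frac{37}{2}$ ($B = \frac{1}{2} \left(-37\right) = - \frac{37}{2} \approx -18.5$)
$X{\left(w \right)} = -58 - \frac{37 w}{2}$ ($X{\left(w \right)} = - \frac{37 w}{2} - 58 = -58 - \frac{37 w}{2}$)
$\frac{X{\left(35 \right)}}{-3840} + \frac{y{\left(Y \right)}}{S} = \frac{-58 - \frac{1295}{2}}{-3840} + \frac{\frac{1}{4} \left(- \frac{63}{2}\right)}{2681} = \left(-58 - \frac{1295}{2}\right) \left(- \frac{1}{3840}\right) - \frac{9}{3064} = \left(- \frac{1411}{2}\right) \left(- \frac{1}{3840}\right) - \frac{9}{3064} = \frac{1411}{7680} - \frac{9}{3064} = \frac{531773}{2941440}$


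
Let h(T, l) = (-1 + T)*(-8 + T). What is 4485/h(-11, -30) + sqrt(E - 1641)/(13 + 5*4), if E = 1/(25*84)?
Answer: 1495/76 + I*sqrt(72368079)/6930 ≈ 19.671 + 1.2276*I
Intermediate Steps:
E = 1/2100 ≈ 0.00047619
4485/h(-11, -30) + sqrt(E - 1641)/(13 + 5*4) = 4485/(8 + (-11)**2 - 9*(-11)) + sqrt(1/2100 - 1641)/(13 + 5*4) = 4485/(8 + 121 + 99) + sqrt(-3446099/2100)/(13 + 20) = 4485/228 + (I*sqrt(72368079)/210)/33 = 4485*(1/228) + (I*sqrt(72368079)/210)*(1/33) = 1495/76 + I*sqrt(72368079)/6930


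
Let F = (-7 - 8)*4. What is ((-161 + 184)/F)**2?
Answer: 529/3600 ≈ 0.14694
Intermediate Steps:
F = -60 (F = -15*4 = -60)
((-161 + 184)/F)**2 = ((-161 + 184)/(-60))**2 = (23*(-1/60))**2 = (-23/60)**2 = 529/3600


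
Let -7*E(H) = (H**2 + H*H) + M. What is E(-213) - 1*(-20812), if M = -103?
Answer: 55049/7 ≈ 7864.1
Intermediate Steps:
E(H) = 103/7 - 2*H**2/7 (E(H) = -((H**2 + H*H) - 103)/7 = -((H**2 + H**2) - 103)/7 = -(2*H**2 - 103)/7 = -(-103 + 2*H**2)/7 = 103/7 - 2*H**2/7)
E(-213) - 1*(-20812) = (103/7 - 2/7*(-213)**2) - 1*(-20812) = (103/7 - 2/7*45369) + 20812 = (103/7 - 90738/7) + 20812 = -90635/7 + 20812 = 55049/7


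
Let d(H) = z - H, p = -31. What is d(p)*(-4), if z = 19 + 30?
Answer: -320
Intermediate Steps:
z = 49
d(H) = 49 - H
d(p)*(-4) = (49 - 1*(-31))*(-4) = (49 + 31)*(-4) = 80*(-4) = -320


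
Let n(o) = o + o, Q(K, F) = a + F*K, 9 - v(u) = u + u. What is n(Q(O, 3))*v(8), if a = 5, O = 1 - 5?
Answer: 98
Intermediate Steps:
v(u) = 9 - 2*u (v(u) = 9 - (u + u) = 9 - 2*u)
O = -4
Q(K, F) = 5 + F*K
n(o) = 2*o
n(Q(O, 3))*v(8) = (2*(5 + 3*(-4)))*(9 - 2*8) = (2*(5 - 12))*(9 - 16) = (2*(-7))*(-7) = -14*(-7) = 98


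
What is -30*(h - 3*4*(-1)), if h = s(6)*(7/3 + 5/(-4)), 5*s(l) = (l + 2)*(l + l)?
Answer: -984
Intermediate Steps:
s(l) = 2*l*(2 + l)/5 (s(l) = ((l + 2)*(l + l))/5 = ((2 + l)*(2*l))/5 = (2*l*(2 + l))/5 = 2*l*(2 + l)/5)
h = 104/5 (h = ((2/5)*6*(2 + 6))*(7/3 + 5/(-4)) = ((2/5)*6*8)*(7*(1/3) + 5*(-1/4)) = 96*(7/3 - 5/4)/5 = (96/5)*(13/12) = 104/5 ≈ 20.800)
-30*(h - 3*4*(-1)) = -30*(104/5 - 3*4*(-1)) = -30*(104/5 - 12*(-1)) = -30*(104/5 + 12) = -30*164/5 = -984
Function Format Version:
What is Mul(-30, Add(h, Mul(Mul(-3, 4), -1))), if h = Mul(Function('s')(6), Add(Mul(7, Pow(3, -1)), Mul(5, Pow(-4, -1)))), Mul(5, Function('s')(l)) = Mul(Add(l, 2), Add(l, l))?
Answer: -984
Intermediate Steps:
Function('s')(l) = Mul(Rational(2, 5), l, Add(2, l)) (Function('s')(l) = Mul(Rational(1, 5), Mul(Add(l, 2), Add(l, l))) = Mul(Rational(1, 5), Mul(Add(2, l), Mul(2, l))) = Mul(Rational(1, 5), Mul(2, l, Add(2, l))) = Mul(Rational(2, 5), l, Add(2, l)))
h = Rational(104, 5) (h = Mul(Mul(Rational(2, 5), 6, Add(2, 6)), Add(Mul(7, Pow(3, -1)), Mul(5, Pow(-4, -1)))) = Mul(Mul(Rational(2, 5), 6, 8), Add(Mul(7, Rational(1, 3)), Mul(5, Rational(-1, 4)))) = Mul(Rational(96, 5), Add(Rational(7, 3), Rational(-5, 4))) = Mul(Rational(96, 5), Rational(13, 12)) = Rational(104, 5) ≈ 20.800)
Mul(-30, Add(h, Mul(Mul(-3, 4), -1))) = Mul(-30, Add(Rational(104, 5), Mul(Mul(-3, 4), -1))) = Mul(-30, Add(Rational(104, 5), Mul(-12, -1))) = Mul(-30, Add(Rational(104, 5), 12)) = Mul(-30, Rational(164, 5)) = -984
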